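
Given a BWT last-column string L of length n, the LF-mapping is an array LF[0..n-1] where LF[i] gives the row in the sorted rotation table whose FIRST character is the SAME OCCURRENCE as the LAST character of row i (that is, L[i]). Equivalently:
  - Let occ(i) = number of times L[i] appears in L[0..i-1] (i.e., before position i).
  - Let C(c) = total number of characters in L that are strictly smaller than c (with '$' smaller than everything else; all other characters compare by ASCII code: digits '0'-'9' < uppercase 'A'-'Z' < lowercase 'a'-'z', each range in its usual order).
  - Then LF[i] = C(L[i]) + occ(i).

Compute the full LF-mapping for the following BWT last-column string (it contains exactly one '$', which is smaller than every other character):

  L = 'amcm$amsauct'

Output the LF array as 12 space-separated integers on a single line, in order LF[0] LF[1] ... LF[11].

Answer: 1 6 4 7 0 2 8 9 3 11 5 10

Derivation:
Char counts: '$':1, 'a':3, 'c':2, 'm':3, 's':1, 't':1, 'u':1
C (first-col start): C('$')=0, C('a')=1, C('c')=4, C('m')=6, C('s')=9, C('t')=10, C('u')=11
L[0]='a': occ=0, LF[0]=C('a')+0=1+0=1
L[1]='m': occ=0, LF[1]=C('m')+0=6+0=6
L[2]='c': occ=0, LF[2]=C('c')+0=4+0=4
L[3]='m': occ=1, LF[3]=C('m')+1=6+1=7
L[4]='$': occ=0, LF[4]=C('$')+0=0+0=0
L[5]='a': occ=1, LF[5]=C('a')+1=1+1=2
L[6]='m': occ=2, LF[6]=C('m')+2=6+2=8
L[7]='s': occ=0, LF[7]=C('s')+0=9+0=9
L[8]='a': occ=2, LF[8]=C('a')+2=1+2=3
L[9]='u': occ=0, LF[9]=C('u')+0=11+0=11
L[10]='c': occ=1, LF[10]=C('c')+1=4+1=5
L[11]='t': occ=0, LF[11]=C('t')+0=10+0=10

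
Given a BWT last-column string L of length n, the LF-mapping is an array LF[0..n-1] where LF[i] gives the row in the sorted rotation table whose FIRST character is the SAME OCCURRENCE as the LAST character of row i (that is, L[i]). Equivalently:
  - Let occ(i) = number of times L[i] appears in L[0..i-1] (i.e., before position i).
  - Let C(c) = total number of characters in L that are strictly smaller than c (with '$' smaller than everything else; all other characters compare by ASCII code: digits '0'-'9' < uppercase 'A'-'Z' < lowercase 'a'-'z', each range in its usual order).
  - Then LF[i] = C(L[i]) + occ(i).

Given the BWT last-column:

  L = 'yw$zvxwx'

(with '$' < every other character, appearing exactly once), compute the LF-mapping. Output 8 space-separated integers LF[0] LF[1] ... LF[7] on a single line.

Answer: 6 2 0 7 1 4 3 5

Derivation:
Char counts: '$':1, 'v':1, 'w':2, 'x':2, 'y':1, 'z':1
C (first-col start): C('$')=0, C('v')=1, C('w')=2, C('x')=4, C('y')=6, C('z')=7
L[0]='y': occ=0, LF[0]=C('y')+0=6+0=6
L[1]='w': occ=0, LF[1]=C('w')+0=2+0=2
L[2]='$': occ=0, LF[2]=C('$')+0=0+0=0
L[3]='z': occ=0, LF[3]=C('z')+0=7+0=7
L[4]='v': occ=0, LF[4]=C('v')+0=1+0=1
L[5]='x': occ=0, LF[5]=C('x')+0=4+0=4
L[6]='w': occ=1, LF[6]=C('w')+1=2+1=3
L[7]='x': occ=1, LF[7]=C('x')+1=4+1=5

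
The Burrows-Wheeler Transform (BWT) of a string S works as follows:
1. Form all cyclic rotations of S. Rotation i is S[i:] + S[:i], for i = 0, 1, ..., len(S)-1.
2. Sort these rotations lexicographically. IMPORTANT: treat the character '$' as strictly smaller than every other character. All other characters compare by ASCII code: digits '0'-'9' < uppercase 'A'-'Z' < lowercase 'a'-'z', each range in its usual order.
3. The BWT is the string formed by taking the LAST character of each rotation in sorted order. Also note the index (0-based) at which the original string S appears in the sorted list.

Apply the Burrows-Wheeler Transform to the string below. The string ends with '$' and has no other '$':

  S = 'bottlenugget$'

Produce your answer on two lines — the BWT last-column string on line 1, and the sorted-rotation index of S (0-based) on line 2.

Answer: t$lggutebeton
1

Derivation:
All 13 rotations (rotation i = S[i:]+S[:i]):
  rot[0] = bottlenugget$
  rot[1] = ottlenugget$b
  rot[2] = ttlenugget$bo
  rot[3] = tlenugget$bot
  rot[4] = lenugget$bott
  rot[5] = enugget$bottl
  rot[6] = nugget$bottle
  rot[7] = ugget$bottlen
  rot[8] = gget$bottlenu
  rot[9] = get$bottlenug
  rot[10] = et$bottlenugg
  rot[11] = t$bottlenugge
  rot[12] = $bottlenugget
Sorted (with $ < everything):
  sorted[0] = $bottlenugget  (last char: 't')
  sorted[1] = bottlenugget$  (last char: '$')
  sorted[2] = enugget$bottl  (last char: 'l')
  sorted[3] = et$bottlenugg  (last char: 'g')
  sorted[4] = get$bottlenug  (last char: 'g')
  sorted[5] = gget$bottlenu  (last char: 'u')
  sorted[6] = lenugget$bott  (last char: 't')
  sorted[7] = nugget$bottle  (last char: 'e')
  sorted[8] = ottlenugget$b  (last char: 'b')
  sorted[9] = t$bottlenugge  (last char: 'e')
  sorted[10] = tlenugget$bot  (last char: 't')
  sorted[11] = ttlenugget$bo  (last char: 'o')
  sorted[12] = ugget$bottlen  (last char: 'n')
Last column: t$lggutebeton
Original string S is at sorted index 1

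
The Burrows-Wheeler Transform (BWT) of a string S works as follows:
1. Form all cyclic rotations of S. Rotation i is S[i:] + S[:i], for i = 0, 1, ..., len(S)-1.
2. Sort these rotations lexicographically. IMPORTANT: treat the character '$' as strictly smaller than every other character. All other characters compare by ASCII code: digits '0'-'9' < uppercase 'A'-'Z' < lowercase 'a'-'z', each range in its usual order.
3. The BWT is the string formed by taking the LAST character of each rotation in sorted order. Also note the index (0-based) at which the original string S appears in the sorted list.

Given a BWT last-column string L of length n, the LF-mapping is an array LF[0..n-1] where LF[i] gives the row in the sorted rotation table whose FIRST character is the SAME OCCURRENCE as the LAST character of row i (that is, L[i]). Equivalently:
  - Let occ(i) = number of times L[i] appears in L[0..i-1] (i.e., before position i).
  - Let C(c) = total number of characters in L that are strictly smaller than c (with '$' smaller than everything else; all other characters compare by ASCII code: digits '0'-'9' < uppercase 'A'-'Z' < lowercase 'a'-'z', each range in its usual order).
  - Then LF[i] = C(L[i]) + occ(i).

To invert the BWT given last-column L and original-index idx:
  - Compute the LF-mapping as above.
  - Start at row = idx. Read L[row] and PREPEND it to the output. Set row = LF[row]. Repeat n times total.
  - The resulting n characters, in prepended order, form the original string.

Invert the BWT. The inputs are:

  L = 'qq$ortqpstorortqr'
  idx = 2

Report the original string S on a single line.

LF mapping: 5 6 0 1 9 14 7 4 13 15 2 10 3 11 16 8 12
Walk LF starting at row 2, prepending L[row]:
  step 1: row=2, L[2]='$', prepend. Next row=LF[2]=0
  step 2: row=0, L[0]='q', prepend. Next row=LF[0]=5
  step 3: row=5, L[5]='t', prepend. Next row=LF[5]=14
  step 4: row=14, L[14]='t', prepend. Next row=LF[14]=16
  step 5: row=16, L[16]='r', prepend. Next row=LF[16]=12
  step 6: row=12, L[12]='o', prepend. Next row=LF[12]=3
  step 7: row=3, L[3]='o', prepend. Next row=LF[3]=1
  step 8: row=1, L[1]='q', prepend. Next row=LF[1]=6
  step 9: row=6, L[6]='q', prepend. Next row=LF[6]=7
  step 10: row=7, L[7]='p', prepend. Next row=LF[7]=4
  step 11: row=4, L[4]='r', prepend. Next row=LF[4]=9
  step 12: row=9, L[9]='t', prepend. Next row=LF[9]=15
  step 13: row=15, L[15]='q', prepend. Next row=LF[15]=8
  step 14: row=8, L[8]='s', prepend. Next row=LF[8]=13
  step 15: row=13, L[13]='r', prepend. Next row=LF[13]=11
  step 16: row=11, L[11]='r', prepend. Next row=LF[11]=10
  step 17: row=10, L[10]='o', prepend. Next row=LF[10]=2
Reversed output: orrsqtrpqqoorttq$

Answer: orrsqtrpqqoorttq$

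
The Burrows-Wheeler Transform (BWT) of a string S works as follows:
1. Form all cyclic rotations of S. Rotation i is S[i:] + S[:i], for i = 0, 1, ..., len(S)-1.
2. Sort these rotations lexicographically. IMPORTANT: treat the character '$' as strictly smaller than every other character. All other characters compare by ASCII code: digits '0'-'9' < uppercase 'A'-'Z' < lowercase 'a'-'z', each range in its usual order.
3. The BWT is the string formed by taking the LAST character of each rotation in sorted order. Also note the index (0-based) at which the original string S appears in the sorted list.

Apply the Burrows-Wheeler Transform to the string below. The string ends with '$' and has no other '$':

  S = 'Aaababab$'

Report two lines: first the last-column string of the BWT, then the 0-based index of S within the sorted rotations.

Answer: b$Abbaaaa
1

Derivation:
All 9 rotations (rotation i = S[i:]+S[:i]):
  rot[0] = Aaababab$
  rot[1] = aababab$A
  rot[2] = ababab$Aa
  rot[3] = babab$Aaa
  rot[4] = abab$Aaab
  rot[5] = bab$Aaaba
  rot[6] = ab$Aaabab
  rot[7] = b$Aaababa
  rot[8] = $Aaababab
Sorted (with $ < everything):
  sorted[0] = $Aaababab  (last char: 'b')
  sorted[1] = Aaababab$  (last char: '$')
  sorted[2] = aababab$A  (last char: 'A')
  sorted[3] = ab$Aaabab  (last char: 'b')
  sorted[4] = abab$Aaab  (last char: 'b')
  sorted[5] = ababab$Aa  (last char: 'a')
  sorted[6] = b$Aaababa  (last char: 'a')
  sorted[7] = bab$Aaaba  (last char: 'a')
  sorted[8] = babab$Aaa  (last char: 'a')
Last column: b$Abbaaaa
Original string S is at sorted index 1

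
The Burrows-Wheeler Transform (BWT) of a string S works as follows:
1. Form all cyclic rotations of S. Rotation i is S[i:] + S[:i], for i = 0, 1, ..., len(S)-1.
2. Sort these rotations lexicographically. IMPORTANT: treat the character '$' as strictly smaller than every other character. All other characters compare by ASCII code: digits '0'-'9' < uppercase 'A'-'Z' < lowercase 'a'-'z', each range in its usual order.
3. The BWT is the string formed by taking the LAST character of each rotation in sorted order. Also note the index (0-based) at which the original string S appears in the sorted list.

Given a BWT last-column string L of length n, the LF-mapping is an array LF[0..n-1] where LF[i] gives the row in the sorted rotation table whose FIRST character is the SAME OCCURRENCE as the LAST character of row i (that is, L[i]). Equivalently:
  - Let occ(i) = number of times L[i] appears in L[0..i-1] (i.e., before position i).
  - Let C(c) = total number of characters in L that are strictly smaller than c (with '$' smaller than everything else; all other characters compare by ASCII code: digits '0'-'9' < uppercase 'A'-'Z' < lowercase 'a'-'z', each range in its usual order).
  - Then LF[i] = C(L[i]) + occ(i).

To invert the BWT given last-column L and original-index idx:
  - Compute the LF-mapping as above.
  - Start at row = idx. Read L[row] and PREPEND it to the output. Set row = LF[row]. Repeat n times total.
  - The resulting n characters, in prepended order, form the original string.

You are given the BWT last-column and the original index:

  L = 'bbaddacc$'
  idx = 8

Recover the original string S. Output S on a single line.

Answer: dbaaccdb$

Derivation:
LF mapping: 3 4 1 7 8 2 5 6 0
Walk LF starting at row 8, prepending L[row]:
  step 1: row=8, L[8]='$', prepend. Next row=LF[8]=0
  step 2: row=0, L[0]='b', prepend. Next row=LF[0]=3
  step 3: row=3, L[3]='d', prepend. Next row=LF[3]=7
  step 4: row=7, L[7]='c', prepend. Next row=LF[7]=6
  step 5: row=6, L[6]='c', prepend. Next row=LF[6]=5
  step 6: row=5, L[5]='a', prepend. Next row=LF[5]=2
  step 7: row=2, L[2]='a', prepend. Next row=LF[2]=1
  step 8: row=1, L[1]='b', prepend. Next row=LF[1]=4
  step 9: row=4, L[4]='d', prepend. Next row=LF[4]=8
Reversed output: dbaaccdb$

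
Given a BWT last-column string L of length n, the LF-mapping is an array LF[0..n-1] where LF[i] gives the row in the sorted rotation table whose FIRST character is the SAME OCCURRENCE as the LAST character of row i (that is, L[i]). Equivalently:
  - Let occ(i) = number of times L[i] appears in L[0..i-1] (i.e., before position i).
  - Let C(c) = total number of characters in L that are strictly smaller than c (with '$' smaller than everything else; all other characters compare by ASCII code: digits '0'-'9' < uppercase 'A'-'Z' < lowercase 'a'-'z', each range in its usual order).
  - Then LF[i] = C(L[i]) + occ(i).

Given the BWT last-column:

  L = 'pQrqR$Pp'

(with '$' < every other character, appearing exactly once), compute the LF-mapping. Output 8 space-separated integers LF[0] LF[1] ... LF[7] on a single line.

Answer: 4 2 7 6 3 0 1 5

Derivation:
Char counts: '$':1, 'P':1, 'Q':1, 'R':1, 'p':2, 'q':1, 'r':1
C (first-col start): C('$')=0, C('P')=1, C('Q')=2, C('R')=3, C('p')=4, C('q')=6, C('r')=7
L[0]='p': occ=0, LF[0]=C('p')+0=4+0=4
L[1]='Q': occ=0, LF[1]=C('Q')+0=2+0=2
L[2]='r': occ=0, LF[2]=C('r')+0=7+0=7
L[3]='q': occ=0, LF[3]=C('q')+0=6+0=6
L[4]='R': occ=0, LF[4]=C('R')+0=3+0=3
L[5]='$': occ=0, LF[5]=C('$')+0=0+0=0
L[6]='P': occ=0, LF[6]=C('P')+0=1+0=1
L[7]='p': occ=1, LF[7]=C('p')+1=4+1=5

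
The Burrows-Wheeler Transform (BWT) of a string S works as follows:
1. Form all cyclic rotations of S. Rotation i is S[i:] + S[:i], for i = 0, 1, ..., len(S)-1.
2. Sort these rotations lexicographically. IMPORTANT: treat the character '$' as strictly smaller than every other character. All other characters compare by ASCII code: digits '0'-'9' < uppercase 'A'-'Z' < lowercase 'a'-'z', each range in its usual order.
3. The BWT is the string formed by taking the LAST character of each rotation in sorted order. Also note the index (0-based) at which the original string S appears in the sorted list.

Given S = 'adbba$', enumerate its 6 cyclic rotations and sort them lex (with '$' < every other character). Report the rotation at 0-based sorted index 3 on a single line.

All 6 rotations (rotation i = S[i:]+S[:i]):
  rot[0] = adbba$
  rot[1] = dbba$a
  rot[2] = bba$ad
  rot[3] = ba$adb
  rot[4] = a$adbb
  rot[5] = $adbba
Sorted (with $ < everything):
  sorted[0] = $adbba
  sorted[1] = a$adbb
  sorted[2] = adbba$
  sorted[3] = ba$adb
  sorted[4] = bba$ad
  sorted[5] = dbba$a
sorted[3] = ba$adb

Answer: ba$adb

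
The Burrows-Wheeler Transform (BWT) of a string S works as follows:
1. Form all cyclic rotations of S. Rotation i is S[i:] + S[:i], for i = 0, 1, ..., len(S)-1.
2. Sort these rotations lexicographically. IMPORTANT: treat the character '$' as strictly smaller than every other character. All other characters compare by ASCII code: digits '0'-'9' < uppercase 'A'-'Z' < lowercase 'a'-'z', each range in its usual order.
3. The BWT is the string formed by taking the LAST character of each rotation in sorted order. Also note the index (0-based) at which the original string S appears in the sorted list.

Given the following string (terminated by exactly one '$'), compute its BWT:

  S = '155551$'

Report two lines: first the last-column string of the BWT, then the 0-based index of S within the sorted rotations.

All 7 rotations (rotation i = S[i:]+S[:i]):
  rot[0] = 155551$
  rot[1] = 55551$1
  rot[2] = 5551$15
  rot[3] = 551$155
  rot[4] = 51$1555
  rot[5] = 1$15555
  rot[6] = $155551
Sorted (with $ < everything):
  sorted[0] = $155551  (last char: '1')
  sorted[1] = 1$15555  (last char: '5')
  sorted[2] = 155551$  (last char: '$')
  sorted[3] = 51$1555  (last char: '5')
  sorted[4] = 551$155  (last char: '5')
  sorted[5] = 5551$15  (last char: '5')
  sorted[6] = 55551$1  (last char: '1')
Last column: 15$5551
Original string S is at sorted index 2

Answer: 15$5551
2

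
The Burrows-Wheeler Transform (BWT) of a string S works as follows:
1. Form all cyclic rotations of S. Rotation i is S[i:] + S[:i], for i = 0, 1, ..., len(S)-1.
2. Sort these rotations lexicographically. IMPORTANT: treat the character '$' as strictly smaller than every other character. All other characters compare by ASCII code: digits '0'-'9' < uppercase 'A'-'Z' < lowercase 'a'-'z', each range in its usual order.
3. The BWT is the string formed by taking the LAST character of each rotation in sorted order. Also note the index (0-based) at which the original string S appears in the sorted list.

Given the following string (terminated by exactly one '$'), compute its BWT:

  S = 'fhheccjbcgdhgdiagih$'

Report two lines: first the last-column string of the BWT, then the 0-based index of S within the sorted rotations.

Answer: hijebcggh$chaihdfdgc
9

Derivation:
All 20 rotations (rotation i = S[i:]+S[:i]):
  rot[0] = fhheccjbcgdhgdiagih$
  rot[1] = hheccjbcgdhgdiagih$f
  rot[2] = heccjbcgdhgdiagih$fh
  rot[3] = eccjbcgdhgdiagih$fhh
  rot[4] = ccjbcgdhgdiagih$fhhe
  rot[5] = cjbcgdhgdiagih$fhhec
  rot[6] = jbcgdhgdiagih$fhhecc
  rot[7] = bcgdhgdiagih$fhheccj
  rot[8] = cgdhgdiagih$fhheccjb
  rot[9] = gdhgdiagih$fhheccjbc
  rot[10] = dhgdiagih$fhheccjbcg
  rot[11] = hgdiagih$fhheccjbcgd
  rot[12] = gdiagih$fhheccjbcgdh
  rot[13] = diagih$fhheccjbcgdhg
  rot[14] = iagih$fhheccjbcgdhgd
  rot[15] = agih$fhheccjbcgdhgdi
  rot[16] = gih$fhheccjbcgdhgdia
  rot[17] = ih$fhheccjbcgdhgdiag
  rot[18] = h$fhheccjbcgdhgdiagi
  rot[19] = $fhheccjbcgdhgdiagih
Sorted (with $ < everything):
  sorted[0] = $fhheccjbcgdhgdiagih  (last char: 'h')
  sorted[1] = agih$fhheccjbcgdhgdi  (last char: 'i')
  sorted[2] = bcgdhgdiagih$fhheccj  (last char: 'j')
  sorted[3] = ccjbcgdhgdiagih$fhhe  (last char: 'e')
  sorted[4] = cgdhgdiagih$fhheccjb  (last char: 'b')
  sorted[5] = cjbcgdhgdiagih$fhhec  (last char: 'c')
  sorted[6] = dhgdiagih$fhheccjbcg  (last char: 'g')
  sorted[7] = diagih$fhheccjbcgdhg  (last char: 'g')
  sorted[8] = eccjbcgdhgdiagih$fhh  (last char: 'h')
  sorted[9] = fhheccjbcgdhgdiagih$  (last char: '$')
  sorted[10] = gdhgdiagih$fhheccjbc  (last char: 'c')
  sorted[11] = gdiagih$fhheccjbcgdh  (last char: 'h')
  sorted[12] = gih$fhheccjbcgdhgdia  (last char: 'a')
  sorted[13] = h$fhheccjbcgdhgdiagi  (last char: 'i')
  sorted[14] = heccjbcgdhgdiagih$fh  (last char: 'h')
  sorted[15] = hgdiagih$fhheccjbcgd  (last char: 'd')
  sorted[16] = hheccjbcgdhgdiagih$f  (last char: 'f')
  sorted[17] = iagih$fhheccjbcgdhgd  (last char: 'd')
  sorted[18] = ih$fhheccjbcgdhgdiag  (last char: 'g')
  sorted[19] = jbcgdhgdiagih$fhhecc  (last char: 'c')
Last column: hijebcggh$chaihdfdgc
Original string S is at sorted index 9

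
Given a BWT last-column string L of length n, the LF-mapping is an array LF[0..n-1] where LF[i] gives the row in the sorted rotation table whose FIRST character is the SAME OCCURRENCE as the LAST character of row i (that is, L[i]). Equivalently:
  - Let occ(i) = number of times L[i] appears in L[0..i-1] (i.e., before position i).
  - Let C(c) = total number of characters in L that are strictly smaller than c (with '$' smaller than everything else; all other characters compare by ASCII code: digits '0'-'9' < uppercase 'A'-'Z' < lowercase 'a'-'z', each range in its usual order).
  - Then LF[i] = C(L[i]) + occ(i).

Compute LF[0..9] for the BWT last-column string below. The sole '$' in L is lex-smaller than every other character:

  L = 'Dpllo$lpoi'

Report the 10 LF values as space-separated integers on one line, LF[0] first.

Char counts: '$':1, 'D':1, 'i':1, 'l':3, 'o':2, 'p':2
C (first-col start): C('$')=0, C('D')=1, C('i')=2, C('l')=3, C('o')=6, C('p')=8
L[0]='D': occ=0, LF[0]=C('D')+0=1+0=1
L[1]='p': occ=0, LF[1]=C('p')+0=8+0=8
L[2]='l': occ=0, LF[2]=C('l')+0=3+0=3
L[3]='l': occ=1, LF[3]=C('l')+1=3+1=4
L[4]='o': occ=0, LF[4]=C('o')+0=6+0=6
L[5]='$': occ=0, LF[5]=C('$')+0=0+0=0
L[6]='l': occ=2, LF[6]=C('l')+2=3+2=5
L[7]='p': occ=1, LF[7]=C('p')+1=8+1=9
L[8]='o': occ=1, LF[8]=C('o')+1=6+1=7
L[9]='i': occ=0, LF[9]=C('i')+0=2+0=2

Answer: 1 8 3 4 6 0 5 9 7 2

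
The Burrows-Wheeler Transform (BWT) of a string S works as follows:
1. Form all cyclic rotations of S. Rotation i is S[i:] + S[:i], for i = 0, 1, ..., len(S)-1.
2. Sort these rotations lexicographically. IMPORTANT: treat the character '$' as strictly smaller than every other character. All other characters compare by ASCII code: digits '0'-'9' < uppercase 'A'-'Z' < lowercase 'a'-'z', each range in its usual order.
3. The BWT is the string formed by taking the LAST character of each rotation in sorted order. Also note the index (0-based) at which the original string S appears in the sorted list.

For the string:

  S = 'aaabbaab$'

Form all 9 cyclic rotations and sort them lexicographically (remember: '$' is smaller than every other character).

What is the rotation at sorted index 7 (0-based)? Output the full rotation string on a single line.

Answer: baab$aaab

Derivation:
All 9 rotations (rotation i = S[i:]+S[:i]):
  rot[0] = aaabbaab$
  rot[1] = aabbaab$a
  rot[2] = abbaab$aa
  rot[3] = bbaab$aaa
  rot[4] = baab$aaab
  rot[5] = aab$aaabb
  rot[6] = ab$aaabba
  rot[7] = b$aaabbaa
  rot[8] = $aaabbaab
Sorted (with $ < everything):
  sorted[0] = $aaabbaab
  sorted[1] = aaabbaab$
  sorted[2] = aab$aaabb
  sorted[3] = aabbaab$a
  sorted[4] = ab$aaabba
  sorted[5] = abbaab$aa
  sorted[6] = b$aaabbaa
  sorted[7] = baab$aaab
  sorted[8] = bbaab$aaa
sorted[7] = baab$aaab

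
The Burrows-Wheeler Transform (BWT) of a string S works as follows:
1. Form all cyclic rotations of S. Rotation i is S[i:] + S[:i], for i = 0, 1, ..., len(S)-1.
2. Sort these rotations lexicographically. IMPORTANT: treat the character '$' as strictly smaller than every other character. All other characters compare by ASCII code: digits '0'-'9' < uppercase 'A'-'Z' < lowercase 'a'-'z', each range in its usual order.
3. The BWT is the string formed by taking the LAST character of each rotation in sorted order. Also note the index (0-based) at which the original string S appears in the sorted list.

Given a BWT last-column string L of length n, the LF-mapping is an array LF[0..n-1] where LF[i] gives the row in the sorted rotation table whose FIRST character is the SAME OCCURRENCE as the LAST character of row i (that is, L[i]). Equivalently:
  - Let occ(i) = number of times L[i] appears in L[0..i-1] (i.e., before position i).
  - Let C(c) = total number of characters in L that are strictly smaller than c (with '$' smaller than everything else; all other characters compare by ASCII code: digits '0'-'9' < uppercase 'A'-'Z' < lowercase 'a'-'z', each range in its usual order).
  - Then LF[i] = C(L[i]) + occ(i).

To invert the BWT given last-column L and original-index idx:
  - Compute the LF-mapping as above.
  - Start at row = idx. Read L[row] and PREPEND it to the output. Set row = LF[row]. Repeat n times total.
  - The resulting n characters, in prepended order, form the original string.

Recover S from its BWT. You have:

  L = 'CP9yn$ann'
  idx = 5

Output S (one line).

LF mapping: 2 3 1 8 5 0 4 6 7
Walk LF starting at row 5, prepending L[row]:
  step 1: row=5, L[5]='$', prepend. Next row=LF[5]=0
  step 2: row=0, L[0]='C', prepend. Next row=LF[0]=2
  step 3: row=2, L[2]='9', prepend. Next row=LF[2]=1
  step 4: row=1, L[1]='P', prepend. Next row=LF[1]=3
  step 5: row=3, L[3]='y', prepend. Next row=LF[3]=8
  step 6: row=8, L[8]='n', prepend. Next row=LF[8]=7
  step 7: row=7, L[7]='n', prepend. Next row=LF[7]=6
  step 8: row=6, L[6]='a', prepend. Next row=LF[6]=4
  step 9: row=4, L[4]='n', prepend. Next row=LF[4]=5
Reversed output: nannyP9C$

Answer: nannyP9C$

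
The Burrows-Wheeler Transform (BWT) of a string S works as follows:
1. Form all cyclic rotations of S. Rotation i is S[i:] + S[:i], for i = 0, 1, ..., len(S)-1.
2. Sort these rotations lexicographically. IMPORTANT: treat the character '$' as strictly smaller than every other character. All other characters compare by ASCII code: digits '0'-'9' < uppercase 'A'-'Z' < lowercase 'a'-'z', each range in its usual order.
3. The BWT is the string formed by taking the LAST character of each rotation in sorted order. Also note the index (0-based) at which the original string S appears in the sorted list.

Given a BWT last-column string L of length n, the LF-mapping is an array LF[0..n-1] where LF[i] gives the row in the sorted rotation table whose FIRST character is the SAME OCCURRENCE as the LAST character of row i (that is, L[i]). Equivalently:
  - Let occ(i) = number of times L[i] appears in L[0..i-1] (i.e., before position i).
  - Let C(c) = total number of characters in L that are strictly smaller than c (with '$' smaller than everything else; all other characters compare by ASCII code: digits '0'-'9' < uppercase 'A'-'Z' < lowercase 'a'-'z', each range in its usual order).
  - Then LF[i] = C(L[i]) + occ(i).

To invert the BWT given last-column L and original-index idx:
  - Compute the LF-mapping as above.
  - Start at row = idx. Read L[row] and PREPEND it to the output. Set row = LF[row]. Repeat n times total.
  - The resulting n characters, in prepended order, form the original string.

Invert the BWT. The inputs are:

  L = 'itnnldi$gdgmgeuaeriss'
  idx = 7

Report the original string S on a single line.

Answer: gigglemisunderstandi$

Derivation:
LF mapping: 9 19 14 15 12 2 10 0 6 3 7 13 8 4 20 1 5 16 11 17 18
Walk LF starting at row 7, prepending L[row]:
  step 1: row=7, L[7]='$', prepend. Next row=LF[7]=0
  step 2: row=0, L[0]='i', prepend. Next row=LF[0]=9
  step 3: row=9, L[9]='d', prepend. Next row=LF[9]=3
  step 4: row=3, L[3]='n', prepend. Next row=LF[3]=15
  step 5: row=15, L[15]='a', prepend. Next row=LF[15]=1
  step 6: row=1, L[1]='t', prepend. Next row=LF[1]=19
  step 7: row=19, L[19]='s', prepend. Next row=LF[19]=17
  step 8: row=17, L[17]='r', prepend. Next row=LF[17]=16
  step 9: row=16, L[16]='e', prepend. Next row=LF[16]=5
  step 10: row=5, L[5]='d', prepend. Next row=LF[5]=2
  step 11: row=2, L[2]='n', prepend. Next row=LF[2]=14
  step 12: row=14, L[14]='u', prepend. Next row=LF[14]=20
  step 13: row=20, L[20]='s', prepend. Next row=LF[20]=18
  step 14: row=18, L[18]='i', prepend. Next row=LF[18]=11
  step 15: row=11, L[11]='m', prepend. Next row=LF[11]=13
  step 16: row=13, L[13]='e', prepend. Next row=LF[13]=4
  step 17: row=4, L[4]='l', prepend. Next row=LF[4]=12
  step 18: row=12, L[12]='g', prepend. Next row=LF[12]=8
  step 19: row=8, L[8]='g', prepend. Next row=LF[8]=6
  step 20: row=6, L[6]='i', prepend. Next row=LF[6]=10
  step 21: row=10, L[10]='g', prepend. Next row=LF[10]=7
Reversed output: gigglemisunderstandi$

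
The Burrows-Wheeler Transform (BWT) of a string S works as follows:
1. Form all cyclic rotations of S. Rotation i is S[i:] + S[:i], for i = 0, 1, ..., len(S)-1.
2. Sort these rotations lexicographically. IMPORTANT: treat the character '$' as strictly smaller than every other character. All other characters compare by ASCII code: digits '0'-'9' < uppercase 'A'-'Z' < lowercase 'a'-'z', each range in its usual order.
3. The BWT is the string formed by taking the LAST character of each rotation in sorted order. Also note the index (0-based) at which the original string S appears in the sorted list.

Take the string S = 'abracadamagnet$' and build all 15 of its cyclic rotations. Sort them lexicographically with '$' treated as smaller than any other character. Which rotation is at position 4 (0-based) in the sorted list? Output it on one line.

Answer: agnet$abracadam

Derivation:
All 15 rotations (rotation i = S[i:]+S[:i]):
  rot[0] = abracadamagnet$
  rot[1] = bracadamagnet$a
  rot[2] = racadamagnet$ab
  rot[3] = acadamagnet$abr
  rot[4] = cadamagnet$abra
  rot[5] = adamagnet$abrac
  rot[6] = damagnet$abraca
  rot[7] = amagnet$abracad
  rot[8] = magnet$abracada
  rot[9] = agnet$abracadam
  rot[10] = gnet$abracadama
  rot[11] = net$abracadamag
  rot[12] = et$abracadamagn
  rot[13] = t$abracadamagne
  rot[14] = $abracadamagnet
Sorted (with $ < everything):
  sorted[0] = $abracadamagnet
  sorted[1] = abracadamagnet$
  sorted[2] = acadamagnet$abr
  sorted[3] = adamagnet$abrac
  sorted[4] = agnet$abracadam
  sorted[5] = amagnet$abracad
  sorted[6] = bracadamagnet$a
  sorted[7] = cadamagnet$abra
  sorted[8] = damagnet$abraca
  sorted[9] = et$abracadamagn
  sorted[10] = gnet$abracadama
  sorted[11] = magnet$abracada
  sorted[12] = net$abracadamag
  sorted[13] = racadamagnet$ab
  sorted[14] = t$abracadamagne
sorted[4] = agnet$abracadam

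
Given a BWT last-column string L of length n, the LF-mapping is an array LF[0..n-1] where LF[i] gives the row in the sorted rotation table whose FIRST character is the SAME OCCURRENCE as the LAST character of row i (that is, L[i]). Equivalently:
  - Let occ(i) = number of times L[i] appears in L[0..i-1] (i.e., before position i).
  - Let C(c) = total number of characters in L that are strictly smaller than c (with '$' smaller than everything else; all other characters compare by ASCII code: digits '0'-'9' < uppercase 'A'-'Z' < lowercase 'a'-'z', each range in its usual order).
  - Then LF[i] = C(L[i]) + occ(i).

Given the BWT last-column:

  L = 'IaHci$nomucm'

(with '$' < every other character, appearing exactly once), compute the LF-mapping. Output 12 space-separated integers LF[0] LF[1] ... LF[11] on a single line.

Answer: 2 3 1 4 6 0 9 10 7 11 5 8

Derivation:
Char counts: '$':1, 'H':1, 'I':1, 'a':1, 'c':2, 'i':1, 'm':2, 'n':1, 'o':1, 'u':1
C (first-col start): C('$')=0, C('H')=1, C('I')=2, C('a')=3, C('c')=4, C('i')=6, C('m')=7, C('n')=9, C('o')=10, C('u')=11
L[0]='I': occ=0, LF[0]=C('I')+0=2+0=2
L[1]='a': occ=0, LF[1]=C('a')+0=3+0=3
L[2]='H': occ=0, LF[2]=C('H')+0=1+0=1
L[3]='c': occ=0, LF[3]=C('c')+0=4+0=4
L[4]='i': occ=0, LF[4]=C('i')+0=6+0=6
L[5]='$': occ=0, LF[5]=C('$')+0=0+0=0
L[6]='n': occ=0, LF[6]=C('n')+0=9+0=9
L[7]='o': occ=0, LF[7]=C('o')+0=10+0=10
L[8]='m': occ=0, LF[8]=C('m')+0=7+0=7
L[9]='u': occ=0, LF[9]=C('u')+0=11+0=11
L[10]='c': occ=1, LF[10]=C('c')+1=4+1=5
L[11]='m': occ=1, LF[11]=C('m')+1=7+1=8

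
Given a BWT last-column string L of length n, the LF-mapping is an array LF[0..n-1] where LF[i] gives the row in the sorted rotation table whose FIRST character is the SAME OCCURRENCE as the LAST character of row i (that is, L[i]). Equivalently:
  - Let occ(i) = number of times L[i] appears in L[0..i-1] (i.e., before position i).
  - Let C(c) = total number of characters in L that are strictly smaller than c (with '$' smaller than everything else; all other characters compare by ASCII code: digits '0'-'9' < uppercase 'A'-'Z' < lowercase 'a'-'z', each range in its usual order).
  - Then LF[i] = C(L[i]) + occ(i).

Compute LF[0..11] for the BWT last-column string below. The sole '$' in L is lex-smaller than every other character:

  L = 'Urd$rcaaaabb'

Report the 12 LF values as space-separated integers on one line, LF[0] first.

Char counts: '$':1, 'U':1, 'a':4, 'b':2, 'c':1, 'd':1, 'r':2
C (first-col start): C('$')=0, C('U')=1, C('a')=2, C('b')=6, C('c')=8, C('d')=9, C('r')=10
L[0]='U': occ=0, LF[0]=C('U')+0=1+0=1
L[1]='r': occ=0, LF[1]=C('r')+0=10+0=10
L[2]='d': occ=0, LF[2]=C('d')+0=9+0=9
L[3]='$': occ=0, LF[3]=C('$')+0=0+0=0
L[4]='r': occ=1, LF[4]=C('r')+1=10+1=11
L[5]='c': occ=0, LF[5]=C('c')+0=8+0=8
L[6]='a': occ=0, LF[6]=C('a')+0=2+0=2
L[7]='a': occ=1, LF[7]=C('a')+1=2+1=3
L[8]='a': occ=2, LF[8]=C('a')+2=2+2=4
L[9]='a': occ=3, LF[9]=C('a')+3=2+3=5
L[10]='b': occ=0, LF[10]=C('b')+0=6+0=6
L[11]='b': occ=1, LF[11]=C('b')+1=6+1=7

Answer: 1 10 9 0 11 8 2 3 4 5 6 7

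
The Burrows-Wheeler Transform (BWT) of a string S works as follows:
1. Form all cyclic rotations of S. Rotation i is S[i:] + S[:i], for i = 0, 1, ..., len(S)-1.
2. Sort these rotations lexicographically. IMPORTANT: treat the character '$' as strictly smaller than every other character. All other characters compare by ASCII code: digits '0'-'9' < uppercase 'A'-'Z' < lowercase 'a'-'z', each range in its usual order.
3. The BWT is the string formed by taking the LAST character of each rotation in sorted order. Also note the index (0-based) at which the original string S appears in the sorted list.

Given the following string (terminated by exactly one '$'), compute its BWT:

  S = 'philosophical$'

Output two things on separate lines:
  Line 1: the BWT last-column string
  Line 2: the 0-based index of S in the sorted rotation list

Answer: lcipphhaislo$o
12

Derivation:
All 14 rotations (rotation i = S[i:]+S[:i]):
  rot[0] = philosophical$
  rot[1] = hilosophical$p
  rot[2] = ilosophical$ph
  rot[3] = losophical$phi
  rot[4] = osophical$phil
  rot[5] = sophical$philo
  rot[6] = ophical$philos
  rot[7] = phical$philoso
  rot[8] = hical$philosop
  rot[9] = ical$philosoph
  rot[10] = cal$philosophi
  rot[11] = al$philosophic
  rot[12] = l$philosophica
  rot[13] = $philosophical
Sorted (with $ < everything):
  sorted[0] = $philosophical  (last char: 'l')
  sorted[1] = al$philosophic  (last char: 'c')
  sorted[2] = cal$philosophi  (last char: 'i')
  sorted[3] = hical$philosop  (last char: 'p')
  sorted[4] = hilosophical$p  (last char: 'p')
  sorted[5] = ical$philosoph  (last char: 'h')
  sorted[6] = ilosophical$ph  (last char: 'h')
  sorted[7] = l$philosophica  (last char: 'a')
  sorted[8] = losophical$phi  (last char: 'i')
  sorted[9] = ophical$philos  (last char: 's')
  sorted[10] = osophical$phil  (last char: 'l')
  sorted[11] = phical$philoso  (last char: 'o')
  sorted[12] = philosophical$  (last char: '$')
  sorted[13] = sophical$philo  (last char: 'o')
Last column: lcipphhaislo$o
Original string S is at sorted index 12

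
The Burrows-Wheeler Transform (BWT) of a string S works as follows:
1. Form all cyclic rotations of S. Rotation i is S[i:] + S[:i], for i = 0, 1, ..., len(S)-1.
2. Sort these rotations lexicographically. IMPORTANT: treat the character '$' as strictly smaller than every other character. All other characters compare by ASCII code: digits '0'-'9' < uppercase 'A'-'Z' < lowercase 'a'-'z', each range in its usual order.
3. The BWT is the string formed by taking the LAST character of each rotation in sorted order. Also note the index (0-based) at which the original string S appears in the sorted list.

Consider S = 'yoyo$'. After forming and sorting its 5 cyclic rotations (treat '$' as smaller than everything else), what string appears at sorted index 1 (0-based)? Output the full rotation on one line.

All 5 rotations (rotation i = S[i:]+S[:i]):
  rot[0] = yoyo$
  rot[1] = oyo$y
  rot[2] = yo$yo
  rot[3] = o$yoy
  rot[4] = $yoyo
Sorted (with $ < everything):
  sorted[0] = $yoyo
  sorted[1] = o$yoy
  sorted[2] = oyo$y
  sorted[3] = yo$yo
  sorted[4] = yoyo$
sorted[1] = o$yoy

Answer: o$yoy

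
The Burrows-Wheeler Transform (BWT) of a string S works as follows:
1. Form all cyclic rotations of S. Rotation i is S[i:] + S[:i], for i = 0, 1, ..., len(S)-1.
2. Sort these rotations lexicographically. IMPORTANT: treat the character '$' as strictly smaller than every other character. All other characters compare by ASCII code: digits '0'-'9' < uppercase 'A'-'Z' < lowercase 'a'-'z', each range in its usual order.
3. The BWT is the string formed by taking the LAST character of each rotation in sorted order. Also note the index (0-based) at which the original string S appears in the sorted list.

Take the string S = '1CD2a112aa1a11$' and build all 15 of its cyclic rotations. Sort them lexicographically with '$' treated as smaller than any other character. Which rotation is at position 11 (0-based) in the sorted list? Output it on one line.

Answer: a11$1CD2a112aa1

Derivation:
All 15 rotations (rotation i = S[i:]+S[:i]):
  rot[0] = 1CD2a112aa1a11$
  rot[1] = CD2a112aa1a11$1
  rot[2] = D2a112aa1a11$1C
  rot[3] = 2a112aa1a11$1CD
  rot[4] = a112aa1a11$1CD2
  rot[5] = 112aa1a11$1CD2a
  rot[6] = 12aa1a11$1CD2a1
  rot[7] = 2aa1a11$1CD2a11
  rot[8] = aa1a11$1CD2a112
  rot[9] = a1a11$1CD2a112a
  rot[10] = 1a11$1CD2a112aa
  rot[11] = a11$1CD2a112aa1
  rot[12] = 11$1CD2a112aa1a
  rot[13] = 1$1CD2a112aa1a1
  rot[14] = $1CD2a112aa1a11
Sorted (with $ < everything):
  sorted[0] = $1CD2a112aa1a11
  sorted[1] = 1$1CD2a112aa1a1
  sorted[2] = 11$1CD2a112aa1a
  sorted[3] = 112aa1a11$1CD2a
  sorted[4] = 12aa1a11$1CD2a1
  sorted[5] = 1CD2a112aa1a11$
  sorted[6] = 1a11$1CD2a112aa
  sorted[7] = 2a112aa1a11$1CD
  sorted[8] = 2aa1a11$1CD2a11
  sorted[9] = CD2a112aa1a11$1
  sorted[10] = D2a112aa1a11$1C
  sorted[11] = a11$1CD2a112aa1
  sorted[12] = a112aa1a11$1CD2
  sorted[13] = a1a11$1CD2a112a
  sorted[14] = aa1a11$1CD2a112
sorted[11] = a11$1CD2a112aa1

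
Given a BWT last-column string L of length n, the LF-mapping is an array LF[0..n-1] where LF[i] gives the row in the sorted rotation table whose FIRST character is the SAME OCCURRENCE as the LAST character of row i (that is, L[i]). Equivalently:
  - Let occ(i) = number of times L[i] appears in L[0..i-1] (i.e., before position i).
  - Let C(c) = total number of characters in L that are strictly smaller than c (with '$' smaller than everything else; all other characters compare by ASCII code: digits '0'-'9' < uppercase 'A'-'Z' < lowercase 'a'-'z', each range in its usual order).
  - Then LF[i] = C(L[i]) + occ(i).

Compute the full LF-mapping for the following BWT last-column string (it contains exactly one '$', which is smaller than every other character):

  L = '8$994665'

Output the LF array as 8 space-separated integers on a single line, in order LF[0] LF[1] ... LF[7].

Char counts: '$':1, '4':1, '5':1, '6':2, '8':1, '9':2
C (first-col start): C('$')=0, C('4')=1, C('5')=2, C('6')=3, C('8')=5, C('9')=6
L[0]='8': occ=0, LF[0]=C('8')+0=5+0=5
L[1]='$': occ=0, LF[1]=C('$')+0=0+0=0
L[2]='9': occ=0, LF[2]=C('9')+0=6+0=6
L[3]='9': occ=1, LF[3]=C('9')+1=6+1=7
L[4]='4': occ=0, LF[4]=C('4')+0=1+0=1
L[5]='6': occ=0, LF[5]=C('6')+0=3+0=3
L[6]='6': occ=1, LF[6]=C('6')+1=3+1=4
L[7]='5': occ=0, LF[7]=C('5')+0=2+0=2

Answer: 5 0 6 7 1 3 4 2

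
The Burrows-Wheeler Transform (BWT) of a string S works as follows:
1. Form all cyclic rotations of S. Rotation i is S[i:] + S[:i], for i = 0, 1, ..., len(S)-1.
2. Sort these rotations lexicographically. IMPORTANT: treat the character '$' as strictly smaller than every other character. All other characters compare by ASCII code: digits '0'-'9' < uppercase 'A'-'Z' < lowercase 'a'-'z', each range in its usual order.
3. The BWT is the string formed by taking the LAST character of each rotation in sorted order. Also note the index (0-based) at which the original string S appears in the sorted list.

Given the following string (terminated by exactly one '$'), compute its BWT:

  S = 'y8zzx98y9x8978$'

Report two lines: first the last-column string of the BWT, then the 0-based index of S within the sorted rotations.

Answer: 897x9y8xy9z$8z8
11

Derivation:
All 15 rotations (rotation i = S[i:]+S[:i]):
  rot[0] = y8zzx98y9x8978$
  rot[1] = 8zzx98y9x8978$y
  rot[2] = zzx98y9x8978$y8
  rot[3] = zx98y9x8978$y8z
  rot[4] = x98y9x8978$y8zz
  rot[5] = 98y9x8978$y8zzx
  rot[6] = 8y9x8978$y8zzx9
  rot[7] = y9x8978$y8zzx98
  rot[8] = 9x8978$y8zzx98y
  rot[9] = x8978$y8zzx98y9
  rot[10] = 8978$y8zzx98y9x
  rot[11] = 978$y8zzx98y9x8
  rot[12] = 78$y8zzx98y9x89
  rot[13] = 8$y8zzx98y9x897
  rot[14] = $y8zzx98y9x8978
Sorted (with $ < everything):
  sorted[0] = $y8zzx98y9x8978  (last char: '8')
  sorted[1] = 78$y8zzx98y9x89  (last char: '9')
  sorted[2] = 8$y8zzx98y9x897  (last char: '7')
  sorted[3] = 8978$y8zzx98y9x  (last char: 'x')
  sorted[4] = 8y9x8978$y8zzx9  (last char: '9')
  sorted[5] = 8zzx98y9x8978$y  (last char: 'y')
  sorted[6] = 978$y8zzx98y9x8  (last char: '8')
  sorted[7] = 98y9x8978$y8zzx  (last char: 'x')
  sorted[8] = 9x8978$y8zzx98y  (last char: 'y')
  sorted[9] = x8978$y8zzx98y9  (last char: '9')
  sorted[10] = x98y9x8978$y8zz  (last char: 'z')
  sorted[11] = y8zzx98y9x8978$  (last char: '$')
  sorted[12] = y9x8978$y8zzx98  (last char: '8')
  sorted[13] = zx98y9x8978$y8z  (last char: 'z')
  sorted[14] = zzx98y9x8978$y8  (last char: '8')
Last column: 897x9y8xy9z$8z8
Original string S is at sorted index 11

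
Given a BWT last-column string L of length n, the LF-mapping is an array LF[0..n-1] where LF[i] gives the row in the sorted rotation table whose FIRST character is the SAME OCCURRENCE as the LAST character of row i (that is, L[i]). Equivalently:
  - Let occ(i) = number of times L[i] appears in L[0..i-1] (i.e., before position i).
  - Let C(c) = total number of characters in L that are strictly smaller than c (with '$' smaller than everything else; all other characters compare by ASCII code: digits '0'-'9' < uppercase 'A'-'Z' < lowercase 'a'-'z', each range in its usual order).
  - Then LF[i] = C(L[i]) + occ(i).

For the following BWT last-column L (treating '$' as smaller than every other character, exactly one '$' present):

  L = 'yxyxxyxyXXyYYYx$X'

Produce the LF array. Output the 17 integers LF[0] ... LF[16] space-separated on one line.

Answer: 12 7 13 8 9 14 10 15 1 2 16 4 5 6 11 0 3

Derivation:
Char counts: '$':1, 'X':3, 'Y':3, 'x':5, 'y':5
C (first-col start): C('$')=0, C('X')=1, C('Y')=4, C('x')=7, C('y')=12
L[0]='y': occ=0, LF[0]=C('y')+0=12+0=12
L[1]='x': occ=0, LF[1]=C('x')+0=7+0=7
L[2]='y': occ=1, LF[2]=C('y')+1=12+1=13
L[3]='x': occ=1, LF[3]=C('x')+1=7+1=8
L[4]='x': occ=2, LF[4]=C('x')+2=7+2=9
L[5]='y': occ=2, LF[5]=C('y')+2=12+2=14
L[6]='x': occ=3, LF[6]=C('x')+3=7+3=10
L[7]='y': occ=3, LF[7]=C('y')+3=12+3=15
L[8]='X': occ=0, LF[8]=C('X')+0=1+0=1
L[9]='X': occ=1, LF[9]=C('X')+1=1+1=2
L[10]='y': occ=4, LF[10]=C('y')+4=12+4=16
L[11]='Y': occ=0, LF[11]=C('Y')+0=4+0=4
L[12]='Y': occ=1, LF[12]=C('Y')+1=4+1=5
L[13]='Y': occ=2, LF[13]=C('Y')+2=4+2=6
L[14]='x': occ=4, LF[14]=C('x')+4=7+4=11
L[15]='$': occ=0, LF[15]=C('$')+0=0+0=0
L[16]='X': occ=2, LF[16]=C('X')+2=1+2=3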